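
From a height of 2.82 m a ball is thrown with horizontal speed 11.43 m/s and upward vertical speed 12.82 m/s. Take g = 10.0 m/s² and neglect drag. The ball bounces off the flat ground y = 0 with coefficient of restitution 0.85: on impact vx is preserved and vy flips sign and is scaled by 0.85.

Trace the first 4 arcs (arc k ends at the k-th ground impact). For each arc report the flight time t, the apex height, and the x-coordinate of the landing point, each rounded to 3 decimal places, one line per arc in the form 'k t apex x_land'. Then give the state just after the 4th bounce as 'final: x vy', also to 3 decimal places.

Arc 1: start y=2.820, vy=12.820 → t=2.768, apex=11.038, x_land=31.636, impact vy=-14.858
  bounce: vy ← 0.85·14.858 = 12.629
Arc 2: start y=0.000, vy=12.629 → t=2.526, apex=7.975, x_land=60.506, impact vy=-12.629
  bounce: vy ← 0.85·12.629 = 10.735
Arc 3: start y=0.000, vy=10.735 → t=2.147, apex=5.762, x_land=85.045, impact vy=-10.735
  bounce: vy ← 0.85·10.735 = 9.125
Arc 4: start y=0.000, vy=9.125 → t=1.825, apex=4.163, x_land=105.904, impact vy=-9.125
  bounce: vy ← 0.85·9.125 = 7.756

1 2.768 11.038 31.636
2 2.526 7.975 60.506
3 2.147 5.762 85.045
4 1.825 4.163 105.904
final: 105.904 7.756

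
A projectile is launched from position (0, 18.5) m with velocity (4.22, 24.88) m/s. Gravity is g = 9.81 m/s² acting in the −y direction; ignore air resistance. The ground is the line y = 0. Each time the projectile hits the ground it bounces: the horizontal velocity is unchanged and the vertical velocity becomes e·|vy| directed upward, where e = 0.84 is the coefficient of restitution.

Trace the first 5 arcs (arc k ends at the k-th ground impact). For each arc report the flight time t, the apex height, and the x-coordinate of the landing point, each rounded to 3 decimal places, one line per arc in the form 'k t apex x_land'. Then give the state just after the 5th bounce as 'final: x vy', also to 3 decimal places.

Arc 1: start y=18.500, vy=24.880 → t=5.731, apex=50.050, x_land=24.183, impact vy=-31.337
  bounce: vy ← 0.84·31.337 = 26.323
Arc 2: start y=0.000, vy=26.323 → t=5.367, apex=35.315, x_land=46.830, impact vy=-26.323
  bounce: vy ← 0.84·26.323 = 22.111
Arc 3: start y=0.000, vy=22.111 → t=4.508, apex=24.919, x_land=65.853, impact vy=-22.111
  bounce: vy ← 0.84·22.111 = 18.573
Arc 4: start y=0.000, vy=18.573 → t=3.787, apex=17.583, x_land=81.832, impact vy=-18.573
  bounce: vy ← 0.84·18.573 = 15.602
Arc 5: start y=0.000, vy=15.602 → t=3.181, apex=12.406, x_land=95.255, impact vy=-15.602
  bounce: vy ← 0.84·15.602 = 13.105

1 5.731 50.050 24.183
2 5.367 35.315 46.830
3 4.508 24.919 65.853
4 3.787 17.583 81.832
5 3.181 12.406 95.255
final: 95.255 13.105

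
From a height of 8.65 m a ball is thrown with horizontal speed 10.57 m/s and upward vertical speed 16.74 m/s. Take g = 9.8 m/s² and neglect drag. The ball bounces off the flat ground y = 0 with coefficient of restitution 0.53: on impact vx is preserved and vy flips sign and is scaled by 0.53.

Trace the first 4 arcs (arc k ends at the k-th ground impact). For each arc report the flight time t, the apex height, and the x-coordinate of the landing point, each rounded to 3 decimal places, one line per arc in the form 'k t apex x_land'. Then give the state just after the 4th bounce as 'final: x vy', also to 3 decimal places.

Arc 1: start y=8.650, vy=16.740 → t=3.872, apex=22.947, x_land=40.929, impact vy=-21.208
  bounce: vy ← 0.53·21.208 = 11.240
Arc 2: start y=0.000, vy=11.240 → t=2.294, apex=6.446, x_land=65.176, impact vy=-11.240
  bounce: vy ← 0.53·11.240 = 5.957
Arc 3: start y=0.000, vy=5.957 → t=1.216, apex=1.811, x_land=78.026, impact vy=-5.957
  bounce: vy ← 0.53·5.957 = 3.157
Arc 4: start y=0.000, vy=3.157 → t=0.644, apex=0.509, x_land=84.837, impact vy=-3.157
  bounce: vy ← 0.53·3.157 = 1.673

1 3.872 22.947 40.929
2 2.294 6.446 65.176
3 1.216 1.811 78.026
4 0.644 0.509 84.837
final: 84.837 1.673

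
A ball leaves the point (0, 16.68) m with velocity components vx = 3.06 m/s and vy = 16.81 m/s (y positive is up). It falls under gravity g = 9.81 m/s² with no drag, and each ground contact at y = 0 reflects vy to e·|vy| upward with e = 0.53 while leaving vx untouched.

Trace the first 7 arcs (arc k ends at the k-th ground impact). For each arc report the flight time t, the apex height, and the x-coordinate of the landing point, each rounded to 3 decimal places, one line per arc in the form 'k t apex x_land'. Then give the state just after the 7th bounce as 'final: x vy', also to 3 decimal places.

Arc 1: start y=16.680, vy=16.810 → t=4.231, apex=31.082, x_land=12.946, impact vy=-24.695
  bounce: vy ← 0.53·24.695 = 13.088
Arc 2: start y=0.000, vy=13.088 → t=2.668, apex=8.731, x_land=21.112, impact vy=-13.088
  bounce: vy ← 0.53·13.088 = 6.937
Arc 3: start y=0.000, vy=6.937 → t=1.414, apex=2.453, x_land=25.439, impact vy=-6.937
  bounce: vy ← 0.53·6.937 = 3.677
Arc 4: start y=0.000, vy=3.677 → t=0.750, apex=0.689, x_land=27.733, impact vy=-3.677
  bounce: vy ← 0.53·3.677 = 1.949
Arc 5: start y=0.000, vy=1.949 → t=0.397, apex=0.194, x_land=28.948, impact vy=-1.949
  bounce: vy ← 0.53·1.949 = 1.033
Arc 6: start y=0.000, vy=1.033 → t=0.211, apex=0.054, x_land=29.593, impact vy=-1.033
  bounce: vy ← 0.53·1.033 = 0.547
Arc 7: start y=0.000, vy=0.547 → t=0.112, apex=0.015, x_land=29.934, impact vy=-0.547
  bounce: vy ← 0.53·0.547 = 0.290

1 4.231 31.082 12.946
2 2.668 8.731 21.112
3 1.414 2.453 25.439
4 0.750 0.689 27.733
5 0.397 0.194 28.948
6 0.211 0.054 29.593
7 0.112 0.015 29.934
final: 29.934 0.290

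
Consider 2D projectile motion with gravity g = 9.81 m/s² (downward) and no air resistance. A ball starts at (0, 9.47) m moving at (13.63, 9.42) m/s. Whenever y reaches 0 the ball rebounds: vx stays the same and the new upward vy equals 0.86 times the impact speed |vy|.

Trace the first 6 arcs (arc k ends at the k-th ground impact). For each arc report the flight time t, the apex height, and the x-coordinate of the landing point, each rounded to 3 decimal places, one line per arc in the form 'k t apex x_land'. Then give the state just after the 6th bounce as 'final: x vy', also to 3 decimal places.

Arc 1: start y=9.470, vy=9.420 → t=2.649, apex=13.993, x_land=36.109, impact vy=-16.569
  bounce: vy ← 0.86·16.569 = 14.249
Arc 2: start y=0.000, vy=14.249 → t=2.905, apex=10.349, x_land=75.706, impact vy=-14.249
  bounce: vy ← 0.86·14.249 = 12.255
Arc 3: start y=0.000, vy=12.255 → t=2.498, apex=7.654, x_land=109.759, impact vy=-12.255
  bounce: vy ← 0.86·12.255 = 10.539
Arc 4: start y=0.000, vy=10.539 → t=2.149, apex=5.661, x_land=139.044, impact vy=-10.539
  bounce: vy ← 0.86·10.539 = 9.063
Arc 5: start y=0.000, vy=9.063 → t=1.848, apex=4.187, x_land=164.230, impact vy=-9.063
  bounce: vy ← 0.86·9.063 = 7.795
Arc 6: start y=0.000, vy=7.795 → t=1.589, apex=3.097, x_land=185.889, impact vy=-7.795
  bounce: vy ← 0.86·7.795 = 6.703

1 2.649 13.993 36.109
2 2.905 10.349 75.706
3 2.498 7.654 109.759
4 2.149 5.661 139.044
5 1.848 4.187 164.230
6 1.589 3.097 185.889
final: 185.889 6.703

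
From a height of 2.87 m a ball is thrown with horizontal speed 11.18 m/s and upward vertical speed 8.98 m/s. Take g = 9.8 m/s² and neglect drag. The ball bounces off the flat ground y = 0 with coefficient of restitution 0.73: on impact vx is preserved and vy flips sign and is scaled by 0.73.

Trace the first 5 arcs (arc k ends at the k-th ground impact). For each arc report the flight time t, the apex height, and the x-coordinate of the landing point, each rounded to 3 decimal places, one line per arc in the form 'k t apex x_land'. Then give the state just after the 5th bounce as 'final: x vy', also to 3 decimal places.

Arc 1: start y=2.870, vy=8.980 → t=2.110, apex=6.984, x_land=23.592, impact vy=-11.700
  bounce: vy ← 0.73·11.700 = 8.541
Arc 2: start y=0.000, vy=8.541 → t=1.743, apex=3.722, x_land=43.080, impact vy=-8.541
  bounce: vy ← 0.73·8.541 = 6.235
Arc 3: start y=0.000, vy=6.235 → t=1.272, apex=1.983, x_land=57.306, impact vy=-6.235
  bounce: vy ← 0.73·6.235 = 4.552
Arc 4: start y=0.000, vy=4.552 → t=0.929, apex=1.057, x_land=67.691, impact vy=-4.552
  bounce: vy ← 0.73·4.552 = 3.323
Arc 5: start y=0.000, vy=3.323 → t=0.678, apex=0.563, x_land=75.272, impact vy=-3.323
  bounce: vy ← 0.73·3.323 = 2.426

1 2.110 6.984 23.592
2 1.743 3.722 43.080
3 1.272 1.983 57.306
4 0.929 1.057 67.691
5 0.678 0.563 75.272
final: 75.272 2.426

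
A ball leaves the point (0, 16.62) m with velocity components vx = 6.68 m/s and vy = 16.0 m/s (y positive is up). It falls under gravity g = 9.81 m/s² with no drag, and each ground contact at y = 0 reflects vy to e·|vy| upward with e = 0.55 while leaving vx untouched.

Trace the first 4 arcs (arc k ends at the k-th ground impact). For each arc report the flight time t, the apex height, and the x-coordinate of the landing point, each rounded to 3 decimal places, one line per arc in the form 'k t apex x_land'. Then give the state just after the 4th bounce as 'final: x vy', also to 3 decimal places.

1 4.090 29.668 27.324
2 2.705 8.975 45.395
3 1.488 2.715 55.334
4 0.818 0.821 60.801
final: 60.801 2.208

Arc 1: start y=16.620, vy=16.000 → t=4.090, apex=29.668, x_land=27.324, impact vy=-24.126
  bounce: vy ← 0.55·24.126 = 13.270
Arc 2: start y=0.000, vy=13.270 → t=2.705, apex=8.975, x_land=45.395, impact vy=-13.270
  bounce: vy ← 0.55·13.270 = 7.298
Arc 3: start y=0.000, vy=7.298 → t=1.488, apex=2.715, x_land=55.334, impact vy=-7.298
  bounce: vy ← 0.55·7.298 = 4.014
Arc 4: start y=0.000, vy=4.014 → t=0.818, apex=0.821, x_land=60.801, impact vy=-4.014
  bounce: vy ← 0.55·4.014 = 2.208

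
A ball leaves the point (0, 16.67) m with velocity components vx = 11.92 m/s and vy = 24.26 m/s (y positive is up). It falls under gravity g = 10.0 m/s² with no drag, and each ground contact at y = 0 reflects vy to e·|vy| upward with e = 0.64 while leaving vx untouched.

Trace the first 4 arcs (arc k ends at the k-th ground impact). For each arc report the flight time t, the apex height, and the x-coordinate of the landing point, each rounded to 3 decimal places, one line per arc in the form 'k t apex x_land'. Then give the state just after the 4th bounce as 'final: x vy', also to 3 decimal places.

1 5.462 46.097 65.111
2 3.887 18.881 111.439
3 2.487 7.734 141.089
4 1.592 3.168 160.064
final: 160.064 5.094

Arc 1: start y=16.670, vy=24.260 → t=5.462, apex=46.097, x_land=65.111, impact vy=-30.364
  bounce: vy ← 0.64·30.364 = 19.433
Arc 2: start y=0.000, vy=19.433 → t=3.887, apex=18.881, x_land=111.439, impact vy=-19.433
  bounce: vy ← 0.64·19.433 = 12.437
Arc 3: start y=0.000, vy=12.437 → t=2.487, apex=7.734, x_land=141.089, impact vy=-12.437
  bounce: vy ← 0.64·12.437 = 7.960
Arc 4: start y=0.000, vy=7.960 → t=1.592, apex=3.168, x_land=160.064, impact vy=-7.960
  bounce: vy ← 0.64·7.960 = 5.094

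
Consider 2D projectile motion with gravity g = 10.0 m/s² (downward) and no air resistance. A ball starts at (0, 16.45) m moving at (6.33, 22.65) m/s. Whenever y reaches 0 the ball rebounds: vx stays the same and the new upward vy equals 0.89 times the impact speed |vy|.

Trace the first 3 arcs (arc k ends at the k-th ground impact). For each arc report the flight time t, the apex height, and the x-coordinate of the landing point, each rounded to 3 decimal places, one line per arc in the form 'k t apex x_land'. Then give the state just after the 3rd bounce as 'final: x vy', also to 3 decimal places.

1 5.167 42.101 32.706
2 5.165 33.348 65.401
3 4.597 26.415 94.500
final: 94.500 20.457

Arc 1: start y=16.450, vy=22.650 → t=5.167, apex=42.101, x_land=32.706, impact vy=-29.018
  bounce: vy ← 0.89·29.018 = 25.826
Arc 2: start y=0.000, vy=25.826 → t=5.165, apex=33.348, x_land=65.401, impact vy=-25.826
  bounce: vy ← 0.89·25.826 = 22.985
Arc 3: start y=0.000, vy=22.985 → t=4.597, apex=26.415, x_land=94.500, impact vy=-22.985
  bounce: vy ← 0.89·22.985 = 20.457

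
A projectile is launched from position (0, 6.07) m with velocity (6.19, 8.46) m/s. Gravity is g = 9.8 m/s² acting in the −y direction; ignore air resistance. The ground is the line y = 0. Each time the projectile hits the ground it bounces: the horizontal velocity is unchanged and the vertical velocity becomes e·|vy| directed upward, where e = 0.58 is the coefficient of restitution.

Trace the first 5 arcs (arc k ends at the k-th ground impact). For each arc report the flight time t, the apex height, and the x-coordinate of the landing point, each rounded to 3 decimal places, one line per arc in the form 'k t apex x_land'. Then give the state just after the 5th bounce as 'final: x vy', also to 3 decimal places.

Arc 1: start y=6.070, vy=8.460 → t=2.272, apex=9.722, x_land=14.063, impact vy=-13.804
  bounce: vy ← 0.58·13.804 = 8.006
Arc 2: start y=0.000, vy=8.006 → t=1.634, apex=3.270, x_land=24.176, impact vy=-8.006
  bounce: vy ← 0.58·8.006 = 4.644
Arc 3: start y=0.000, vy=4.644 → t=0.948, apex=1.100, x_land=30.043, impact vy=-4.644
  bounce: vy ← 0.58·4.644 = 2.693
Arc 4: start y=0.000, vy=2.693 → t=0.550, apex=0.370, x_land=33.445, impact vy=-2.693
  bounce: vy ← 0.58·2.693 = 1.562
Arc 5: start y=0.000, vy=1.562 → t=0.319, apex=0.124, x_land=35.418, impact vy=-1.562
  bounce: vy ← 0.58·1.562 = 0.906

1 2.272 9.722 14.063
2 1.634 3.270 24.176
3 0.948 1.100 30.043
4 0.550 0.370 33.445
5 0.319 0.124 35.418
final: 35.418 0.906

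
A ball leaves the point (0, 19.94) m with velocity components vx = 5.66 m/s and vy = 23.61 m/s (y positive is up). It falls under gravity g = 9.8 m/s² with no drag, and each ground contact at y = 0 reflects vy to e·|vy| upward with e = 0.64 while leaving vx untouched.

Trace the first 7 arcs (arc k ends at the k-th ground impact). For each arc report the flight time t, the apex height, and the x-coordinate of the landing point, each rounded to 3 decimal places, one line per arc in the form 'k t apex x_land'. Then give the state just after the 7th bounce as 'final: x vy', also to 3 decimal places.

Arc 1: start y=19.940, vy=23.610 → t=5.551, apex=48.380, x_land=31.421, impact vy=-30.794
  bounce: vy ← 0.64·30.794 = 19.708
Arc 2: start y=0.000, vy=19.708 → t=4.022, apex=19.817, x_land=54.186, impact vy=-19.708
  bounce: vy ← 0.64·19.708 = 12.613
Arc 3: start y=0.000, vy=12.613 → t=2.574, apex=8.117, x_land=68.755, impact vy=-12.613
  bounce: vy ← 0.64·12.613 = 8.072
Arc 4: start y=0.000, vy=8.072 → t=1.647, apex=3.325, x_land=78.080, impact vy=-8.072
  bounce: vy ← 0.64·8.072 = 5.166
Arc 5: start y=0.000, vy=5.166 → t=1.054, apex=1.362, x_land=84.047, impact vy=-5.166
  bounce: vy ← 0.64·5.166 = 3.306
Arc 6: start y=0.000, vy=3.306 → t=0.675, apex=0.558, x_land=87.867, impact vy=-3.306
  bounce: vy ← 0.64·3.306 = 2.116
Arc 7: start y=0.000, vy=2.116 → t=0.432, apex=0.228, x_land=90.311, impact vy=-2.116
  bounce: vy ← 0.64·2.116 = 1.354

1 5.551 48.380 31.421
2 4.022 19.817 54.186
3 2.574 8.117 68.755
4 1.647 3.325 78.080
5 1.054 1.362 84.047
6 0.675 0.558 87.867
7 0.432 0.228 90.311
final: 90.311 1.354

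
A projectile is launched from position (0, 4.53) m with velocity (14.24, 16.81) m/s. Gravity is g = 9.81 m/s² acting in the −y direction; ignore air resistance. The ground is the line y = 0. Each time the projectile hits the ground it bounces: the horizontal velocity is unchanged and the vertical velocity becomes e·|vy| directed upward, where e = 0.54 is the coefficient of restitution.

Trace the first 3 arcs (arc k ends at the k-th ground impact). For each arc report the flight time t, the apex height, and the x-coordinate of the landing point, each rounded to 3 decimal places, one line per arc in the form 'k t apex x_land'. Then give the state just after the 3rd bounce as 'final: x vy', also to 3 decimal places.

1 3.678 18.932 52.378
2 2.122 5.521 82.592
3 1.146 1.610 98.908
final: 98.908 3.035

Arc 1: start y=4.530, vy=16.810 → t=3.678, apex=18.932, x_land=52.378, impact vy=-19.273
  bounce: vy ← 0.54·19.273 = 10.408
Arc 2: start y=0.000, vy=10.408 → t=2.122, apex=5.521, x_land=82.592, impact vy=-10.408
  bounce: vy ← 0.54·10.408 = 5.620
Arc 3: start y=0.000, vy=5.620 → t=1.146, apex=1.610, x_land=98.908, impact vy=-5.620
  bounce: vy ← 0.54·5.620 = 3.035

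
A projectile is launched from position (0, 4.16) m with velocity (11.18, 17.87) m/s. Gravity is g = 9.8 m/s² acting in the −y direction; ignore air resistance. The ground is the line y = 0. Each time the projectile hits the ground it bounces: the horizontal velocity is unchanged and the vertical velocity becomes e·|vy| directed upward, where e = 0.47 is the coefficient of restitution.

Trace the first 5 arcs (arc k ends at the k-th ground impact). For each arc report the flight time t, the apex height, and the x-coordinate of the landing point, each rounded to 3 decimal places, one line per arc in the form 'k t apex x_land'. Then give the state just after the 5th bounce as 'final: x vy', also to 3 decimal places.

Arc 1: start y=4.160, vy=17.870 → t=3.867, apex=20.453, x_land=43.228, impact vy=-20.022
  bounce: vy ← 0.47·20.022 = 9.410
Arc 2: start y=0.000, vy=9.410 → t=1.920, apex=4.518, x_land=64.698, impact vy=-9.410
  bounce: vy ← 0.47·9.410 = 4.423
Arc 3: start y=0.000, vy=4.423 → t=0.903, apex=0.998, x_land=74.790, impact vy=-4.423
  bounce: vy ← 0.47·4.423 = 2.079
Arc 4: start y=0.000, vy=2.079 → t=0.424, apex=0.220, x_land=79.532, impact vy=-2.079
  bounce: vy ← 0.47·2.079 = 0.977
Arc 5: start y=0.000, vy=0.977 → t=0.199, apex=0.049, x_land=81.762, impact vy=-0.977
  bounce: vy ← 0.47·0.977 = 0.459

1 3.867 20.453 43.228
2 1.920 4.518 64.698
3 0.903 0.998 74.790
4 0.424 0.220 79.532
5 0.199 0.049 81.762
final: 81.762 0.459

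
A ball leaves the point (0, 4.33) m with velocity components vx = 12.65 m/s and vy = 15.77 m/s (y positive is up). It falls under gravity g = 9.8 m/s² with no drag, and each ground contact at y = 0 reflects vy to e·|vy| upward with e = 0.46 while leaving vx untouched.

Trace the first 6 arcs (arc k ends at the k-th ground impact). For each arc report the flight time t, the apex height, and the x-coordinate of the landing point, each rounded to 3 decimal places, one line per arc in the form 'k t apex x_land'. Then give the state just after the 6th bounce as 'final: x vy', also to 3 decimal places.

1 3.473 17.018 43.931
2 1.715 3.601 65.620
3 0.789 0.762 75.597
4 0.363 0.161 80.187
5 0.167 0.034 82.298
6 0.077 0.007 83.269
final: 83.269 0.173

Arc 1: start y=4.330, vy=15.770 → t=3.473, apex=17.018, x_land=43.931, impact vy=-18.264
  bounce: vy ← 0.46·18.264 = 8.401
Arc 2: start y=0.000, vy=8.401 → t=1.715, apex=3.601, x_land=65.620, impact vy=-8.401
  bounce: vy ← 0.46·8.401 = 3.865
Arc 3: start y=0.000, vy=3.865 → t=0.789, apex=0.762, x_land=75.597, impact vy=-3.865
  bounce: vy ← 0.46·3.865 = 1.778
Arc 4: start y=0.000, vy=1.778 → t=0.363, apex=0.161, x_land=80.187, impact vy=-1.778
  bounce: vy ← 0.46·1.778 = 0.818
Arc 5: start y=0.000, vy=0.818 → t=0.167, apex=0.034, x_land=82.298, impact vy=-0.818
  bounce: vy ← 0.46·0.818 = 0.376
Arc 6: start y=0.000, vy=0.376 → t=0.077, apex=0.007, x_land=83.269, impact vy=-0.376
  bounce: vy ← 0.46·0.376 = 0.173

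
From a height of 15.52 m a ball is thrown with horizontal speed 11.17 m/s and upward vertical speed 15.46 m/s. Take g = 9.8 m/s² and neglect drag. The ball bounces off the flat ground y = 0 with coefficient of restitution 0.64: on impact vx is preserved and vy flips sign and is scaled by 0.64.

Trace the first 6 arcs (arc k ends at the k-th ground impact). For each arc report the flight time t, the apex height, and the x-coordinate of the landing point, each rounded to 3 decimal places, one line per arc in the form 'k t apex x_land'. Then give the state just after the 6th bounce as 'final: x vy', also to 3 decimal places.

1 3.956 27.714 44.186
2 3.044 11.352 78.189
3 1.948 4.650 99.951
4 1.247 1.905 113.879
5 0.798 0.780 122.793
6 0.511 0.320 128.497
final: 128.497 1.602

Arc 1: start y=15.520, vy=15.460 → t=3.956, apex=27.714, x_land=44.186, impact vy=-23.307
  bounce: vy ← 0.64·23.307 = 14.916
Arc 2: start y=0.000, vy=14.916 → t=3.044, apex=11.352, x_land=78.189, impact vy=-14.916
  bounce: vy ← 0.64·14.916 = 9.546
Arc 3: start y=0.000, vy=9.546 → t=1.948, apex=4.650, x_land=99.951, impact vy=-9.546
  bounce: vy ← 0.64·9.546 = 6.110
Arc 4: start y=0.000, vy=6.110 → t=1.247, apex=1.905, x_land=113.879, impact vy=-6.110
  bounce: vy ← 0.64·6.110 = 3.910
Arc 5: start y=0.000, vy=3.910 → t=0.798, apex=0.780, x_land=122.793, impact vy=-3.910
  bounce: vy ← 0.64·3.910 = 2.503
Arc 6: start y=0.000, vy=2.503 → t=0.511, apex=0.320, x_land=128.497, impact vy=-2.503
  bounce: vy ← 0.64·2.503 = 1.602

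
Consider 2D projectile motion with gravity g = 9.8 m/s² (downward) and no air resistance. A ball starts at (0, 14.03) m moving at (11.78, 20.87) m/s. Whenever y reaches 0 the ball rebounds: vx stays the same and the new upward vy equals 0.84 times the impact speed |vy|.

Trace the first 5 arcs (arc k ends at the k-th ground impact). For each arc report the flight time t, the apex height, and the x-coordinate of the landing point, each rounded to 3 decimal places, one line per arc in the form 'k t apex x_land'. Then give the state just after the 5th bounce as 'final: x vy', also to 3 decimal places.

Arc 1: start y=14.030, vy=20.870 → t=4.850, apex=36.252, x_land=57.128, impact vy=-26.656
  bounce: vy ← 0.84·26.656 = 22.391
Arc 2: start y=0.000, vy=22.391 → t=4.570, apex=25.580, x_land=110.958, impact vy=-22.391
  bounce: vy ← 0.84·22.391 = 18.809
Arc 3: start y=0.000, vy=18.809 → t=3.838, apex=18.049, x_land=156.175, impact vy=-18.809
  bounce: vy ← 0.84·18.809 = 15.799
Arc 4: start y=0.000, vy=15.799 → t=3.224, apex=12.735, x_land=194.158, impact vy=-15.799
  bounce: vy ← 0.84·15.799 = 13.271
Arc 5: start y=0.000, vy=13.271 → t=2.708, apex=8.986, x_land=226.063, impact vy=-13.271
  bounce: vy ← 0.84·13.271 = 11.148

1 4.850 36.252 57.128
2 4.570 25.580 110.958
3 3.838 18.049 156.175
4 3.224 12.735 194.158
5 2.708 8.986 226.063
final: 226.063 11.148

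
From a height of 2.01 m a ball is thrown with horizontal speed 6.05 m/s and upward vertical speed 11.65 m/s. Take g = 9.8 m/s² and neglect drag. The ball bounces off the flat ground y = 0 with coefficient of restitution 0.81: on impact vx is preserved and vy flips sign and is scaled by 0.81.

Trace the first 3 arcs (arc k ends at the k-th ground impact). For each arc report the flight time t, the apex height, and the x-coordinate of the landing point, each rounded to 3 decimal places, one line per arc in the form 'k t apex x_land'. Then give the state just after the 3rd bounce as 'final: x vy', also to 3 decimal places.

1 2.539 8.935 15.362
2 2.188 5.862 28.596
3 1.772 3.846 39.316
final: 39.316 7.033

Arc 1: start y=2.010, vy=11.650 → t=2.539, apex=8.935, x_land=15.362, impact vy=-13.233
  bounce: vy ← 0.81·13.233 = 10.719
Arc 2: start y=0.000, vy=10.719 → t=2.188, apex=5.862, x_land=28.596, impact vy=-10.719
  bounce: vy ← 0.81·10.719 = 8.682
Arc 3: start y=0.000, vy=8.682 → t=1.772, apex=3.846, x_land=39.316, impact vy=-8.682
  bounce: vy ← 0.81·8.682 = 7.033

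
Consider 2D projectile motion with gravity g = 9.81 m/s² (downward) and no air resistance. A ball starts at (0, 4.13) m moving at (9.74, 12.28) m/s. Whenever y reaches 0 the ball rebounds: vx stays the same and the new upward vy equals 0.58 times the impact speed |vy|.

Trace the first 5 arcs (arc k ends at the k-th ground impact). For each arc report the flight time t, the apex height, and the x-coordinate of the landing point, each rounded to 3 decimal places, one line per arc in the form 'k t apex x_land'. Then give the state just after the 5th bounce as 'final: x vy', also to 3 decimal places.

1 2.804 11.816 27.310
2 1.800 3.975 44.846
3 1.044 1.337 55.017
4 0.606 0.450 60.916
5 0.351 0.151 64.337
final: 64.337 0.999

Arc 1: start y=4.130, vy=12.280 → t=2.804, apex=11.816, x_land=27.310, impact vy=-15.226
  bounce: vy ← 0.58·15.226 = 8.831
Arc 2: start y=0.000, vy=8.831 → t=1.800, apex=3.975, x_land=44.846, impact vy=-8.831
  bounce: vy ← 0.58·8.831 = 5.122
Arc 3: start y=0.000, vy=5.122 → t=1.044, apex=1.337, x_land=55.017, impact vy=-5.122
  bounce: vy ← 0.58·5.122 = 2.971
Arc 4: start y=0.000, vy=2.971 → t=0.606, apex=0.450, x_land=60.916, impact vy=-2.971
  bounce: vy ← 0.58·2.971 = 1.723
Arc 5: start y=0.000, vy=1.723 → t=0.351, apex=0.151, x_land=64.337, impact vy=-1.723
  bounce: vy ← 0.58·1.723 = 0.999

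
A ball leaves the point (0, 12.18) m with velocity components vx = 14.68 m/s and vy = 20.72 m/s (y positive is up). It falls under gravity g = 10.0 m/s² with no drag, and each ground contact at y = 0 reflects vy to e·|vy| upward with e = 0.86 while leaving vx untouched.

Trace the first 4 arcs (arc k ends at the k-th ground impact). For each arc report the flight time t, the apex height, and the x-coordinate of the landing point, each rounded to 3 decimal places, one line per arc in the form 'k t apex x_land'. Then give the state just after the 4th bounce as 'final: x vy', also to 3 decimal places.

Arc 1: start y=12.180, vy=20.720 → t=4.666, apex=33.646, x_land=68.498, impact vy=-25.941
  bounce: vy ← 0.86·25.941 = 22.309
Arc 2: start y=0.000, vy=22.309 → t=4.462, apex=24.885, x_land=133.997, impact vy=-22.309
  bounce: vy ← 0.86·22.309 = 19.186
Arc 3: start y=0.000, vy=19.186 → t=3.837, apex=18.405, x_land=190.326, impact vy=-19.186
  bounce: vy ← 0.86·19.186 = 16.500
Arc 4: start y=0.000, vy=16.500 → t=3.300, apex=13.612, x_land=238.769, impact vy=-16.500
  bounce: vy ← 0.86·16.500 = 14.190

1 4.666 33.646 68.498
2 4.462 24.885 133.997
3 3.837 18.405 190.326
4 3.300 13.612 238.769
final: 238.769 14.190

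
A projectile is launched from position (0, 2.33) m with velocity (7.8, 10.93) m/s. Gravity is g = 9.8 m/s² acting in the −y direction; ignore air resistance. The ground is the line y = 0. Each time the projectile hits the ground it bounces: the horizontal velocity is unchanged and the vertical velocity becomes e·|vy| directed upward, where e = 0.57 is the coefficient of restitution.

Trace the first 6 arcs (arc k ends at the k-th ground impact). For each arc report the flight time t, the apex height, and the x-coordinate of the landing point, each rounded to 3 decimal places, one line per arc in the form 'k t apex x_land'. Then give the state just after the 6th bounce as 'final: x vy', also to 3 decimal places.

Arc 1: start y=2.330, vy=10.930 → t=2.427, apex=8.425, x_land=18.927, impact vy=-12.850
  bounce: vy ← 0.57·12.850 = 7.325
Arc 2: start y=0.000, vy=7.325 → t=1.495, apex=2.737, x_land=30.587, impact vy=-7.325
  bounce: vy ← 0.57·7.325 = 4.175
Arc 3: start y=0.000, vy=4.175 → t=0.852, apex=0.889, x_land=37.233, impact vy=-4.175
  bounce: vy ← 0.57·4.175 = 2.380
Arc 4: start y=0.000, vy=2.380 → t=0.486, apex=0.289, x_land=41.021, impact vy=-2.380
  bounce: vy ← 0.57·2.380 = 1.356
Arc 5: start y=0.000, vy=1.356 → t=0.277, apex=0.094, x_land=43.181, impact vy=-1.356
  bounce: vy ← 0.57·1.356 = 0.773
Arc 6: start y=0.000, vy=0.773 → t=0.158, apex=0.031, x_land=44.411, impact vy=-0.773
  bounce: vy ← 0.57·0.773 = 0.441

1 2.427 8.425 18.927
2 1.495 2.737 30.587
3 0.852 0.889 37.233
4 0.486 0.289 41.021
5 0.277 0.094 43.181
6 0.158 0.031 44.411
final: 44.411 0.441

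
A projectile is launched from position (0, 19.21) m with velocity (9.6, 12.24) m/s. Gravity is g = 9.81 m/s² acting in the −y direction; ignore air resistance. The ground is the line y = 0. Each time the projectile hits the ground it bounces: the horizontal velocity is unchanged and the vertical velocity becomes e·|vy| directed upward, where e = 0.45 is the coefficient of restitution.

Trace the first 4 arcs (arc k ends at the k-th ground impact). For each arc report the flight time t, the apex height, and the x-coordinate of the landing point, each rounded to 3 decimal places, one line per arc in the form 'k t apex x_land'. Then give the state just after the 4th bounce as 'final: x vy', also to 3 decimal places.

1 3.587 26.846 34.437
2 2.106 5.436 54.650
3 0.947 1.101 63.746
4 0.426 0.223 67.839
final: 67.839 0.941

Arc 1: start y=19.210, vy=12.240 → t=3.587, apex=26.846, x_land=34.437, impact vy=-22.950
  bounce: vy ← 0.45·22.950 = 10.328
Arc 2: start y=0.000, vy=10.328 → t=2.106, apex=5.436, x_land=54.650, impact vy=-10.328
  bounce: vy ← 0.45·10.328 = 4.647
Arc 3: start y=0.000, vy=4.647 → t=0.947, apex=1.101, x_land=63.746, impact vy=-4.647
  bounce: vy ← 0.45·4.647 = 2.091
Arc 4: start y=0.000, vy=2.091 → t=0.426, apex=0.223, x_land=67.839, impact vy=-2.091
  bounce: vy ← 0.45·2.091 = 0.941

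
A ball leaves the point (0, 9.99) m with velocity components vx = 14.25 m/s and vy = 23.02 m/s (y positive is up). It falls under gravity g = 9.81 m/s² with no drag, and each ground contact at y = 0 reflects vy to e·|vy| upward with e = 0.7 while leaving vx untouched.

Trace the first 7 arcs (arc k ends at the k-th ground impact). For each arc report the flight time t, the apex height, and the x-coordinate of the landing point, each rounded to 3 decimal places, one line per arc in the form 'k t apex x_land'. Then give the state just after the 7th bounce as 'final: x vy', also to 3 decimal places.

1 5.093 36.999 72.576
2 3.845 18.130 127.368
3 2.692 8.884 165.723
4 1.884 4.353 192.571
5 1.319 2.133 211.365
6 0.923 1.045 224.521
7 0.646 0.512 233.730
final: 233.730 2.219

Arc 1: start y=9.990, vy=23.020 → t=5.093, apex=36.999, x_land=72.576, impact vy=-26.943
  bounce: vy ← 0.7·26.943 = 18.860
Arc 2: start y=0.000, vy=18.860 → t=3.845, apex=18.130, x_land=127.368, impact vy=-18.860
  bounce: vy ← 0.7·18.860 = 13.202
Arc 3: start y=0.000, vy=13.202 → t=2.692, apex=8.884, x_land=165.723, impact vy=-13.202
  bounce: vy ← 0.7·13.202 = 9.241
Arc 4: start y=0.000, vy=9.241 → t=1.884, apex=4.353, x_land=192.571, impact vy=-9.241
  bounce: vy ← 0.7·9.241 = 6.469
Arc 5: start y=0.000, vy=6.469 → t=1.319, apex=2.133, x_land=211.365, impact vy=-6.469
  bounce: vy ← 0.7·6.469 = 4.528
Arc 6: start y=0.000, vy=4.528 → t=0.923, apex=1.045, x_land=224.521, impact vy=-4.528
  bounce: vy ← 0.7·4.528 = 3.170
Arc 7: start y=0.000, vy=3.170 → t=0.646, apex=0.512, x_land=233.730, impact vy=-3.170
  bounce: vy ← 0.7·3.170 = 2.219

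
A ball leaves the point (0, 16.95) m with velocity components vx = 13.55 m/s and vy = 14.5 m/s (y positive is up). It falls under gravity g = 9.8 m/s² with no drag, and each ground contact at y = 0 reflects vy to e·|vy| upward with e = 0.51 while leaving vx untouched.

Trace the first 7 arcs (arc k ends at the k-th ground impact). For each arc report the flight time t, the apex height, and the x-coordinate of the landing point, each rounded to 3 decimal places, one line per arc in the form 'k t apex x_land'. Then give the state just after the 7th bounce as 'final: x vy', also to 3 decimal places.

Arc 1: start y=16.950, vy=14.500 → t=3.856, apex=27.677, x_land=52.252, impact vy=-23.291
  bounce: vy ← 0.51·23.291 = 11.878
Arc 2: start y=0.000, vy=11.878 → t=2.424, apex=7.199, x_land=85.099, impact vy=-11.878
  bounce: vy ← 0.51·11.878 = 6.058
Arc 3: start y=0.000, vy=6.058 → t=1.236, apex=1.872, x_land=101.851, impact vy=-6.058
  bounce: vy ← 0.51·6.058 = 3.090
Arc 4: start y=0.000, vy=3.090 → t=0.631, apex=0.487, x_land=110.395, impact vy=-3.090
  bounce: vy ← 0.51·3.090 = 1.576
Arc 5: start y=0.000, vy=1.576 → t=0.322, apex=0.127, x_land=114.752, impact vy=-1.576
  bounce: vy ← 0.51·1.576 = 0.804
Arc 6: start y=0.000, vy=0.804 → t=0.164, apex=0.033, x_land=116.974, impact vy=-0.804
  bounce: vy ← 0.51·0.804 = 0.410
Arc 7: start y=0.000, vy=0.410 → t=0.084, apex=0.009, x_land=118.108, impact vy=-0.410
  bounce: vy ← 0.51·0.410 = 0.209

1 3.856 27.677 52.252
2 2.424 7.199 85.099
3 1.236 1.872 101.851
4 0.631 0.487 110.395
5 0.322 0.127 114.752
6 0.164 0.033 116.974
7 0.084 0.009 118.108
final: 118.108 0.209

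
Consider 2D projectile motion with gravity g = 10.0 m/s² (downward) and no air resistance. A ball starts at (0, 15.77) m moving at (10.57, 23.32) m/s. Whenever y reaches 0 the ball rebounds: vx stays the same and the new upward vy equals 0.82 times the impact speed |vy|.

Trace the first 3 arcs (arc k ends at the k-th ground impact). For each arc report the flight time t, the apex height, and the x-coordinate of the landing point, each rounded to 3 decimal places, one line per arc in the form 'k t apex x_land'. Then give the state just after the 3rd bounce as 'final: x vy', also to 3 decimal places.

1 5.263 42.961 55.633
2 4.807 28.887 106.445
3 3.942 19.424 148.112
final: 148.112 16.162

Arc 1: start y=15.770, vy=23.320 → t=5.263, apex=42.961, x_land=55.633, impact vy=-29.312
  bounce: vy ← 0.82·29.312 = 24.036
Arc 2: start y=0.000, vy=24.036 → t=4.807, apex=28.887, x_land=106.445, impact vy=-24.036
  bounce: vy ← 0.82·24.036 = 19.710
Arc 3: start y=0.000, vy=19.710 → t=3.942, apex=19.424, x_land=148.112, impact vy=-19.710
  bounce: vy ← 0.82·19.710 = 16.162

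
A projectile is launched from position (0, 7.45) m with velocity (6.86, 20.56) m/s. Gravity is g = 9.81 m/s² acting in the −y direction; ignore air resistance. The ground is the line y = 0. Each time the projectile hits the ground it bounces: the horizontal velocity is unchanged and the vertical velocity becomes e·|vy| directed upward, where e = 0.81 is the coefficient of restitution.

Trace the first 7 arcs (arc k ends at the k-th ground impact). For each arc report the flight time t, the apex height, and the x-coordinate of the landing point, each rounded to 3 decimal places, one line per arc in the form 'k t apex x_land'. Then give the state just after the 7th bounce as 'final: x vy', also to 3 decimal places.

Arc 1: start y=7.450, vy=20.560 → t=4.527, apex=28.995, x_land=31.056, impact vy=-23.851
  bounce: vy ← 0.81·23.851 = 19.320
Arc 2: start y=0.000, vy=19.320 → t=3.939, apex=19.024, x_land=58.076, impact vy=-19.320
  bounce: vy ← 0.81·19.320 = 15.649
Arc 3: start y=0.000, vy=15.649 → t=3.190, apex=12.481, x_land=79.962, impact vy=-15.649
  bounce: vy ← 0.81·15.649 = 12.676
Arc 4: start y=0.000, vy=12.676 → t=2.584, apex=8.189, x_land=97.690, impact vy=-12.676
  bounce: vy ← 0.81·12.676 = 10.267
Arc 5: start y=0.000, vy=10.267 → t=2.093, apex=5.373, x_land=112.049, impact vy=-10.267
  bounce: vy ← 0.81·10.267 = 8.316
Arc 6: start y=0.000, vy=8.316 → t=1.695, apex=3.525, x_land=123.680, impact vy=-8.316
  bounce: vy ← 0.81·8.316 = 6.736
Arc 7: start y=0.000, vy=6.736 → t=1.373, apex=2.313, x_land=133.101, impact vy=-6.736
  bounce: vy ← 0.81·6.736 = 5.456

1 4.527 28.995 31.056
2 3.939 19.024 58.076
3 3.190 12.481 79.962
4 2.584 8.189 97.690
5 2.093 5.373 112.049
6 1.695 3.525 123.680
7 1.373 2.313 133.101
final: 133.101 5.456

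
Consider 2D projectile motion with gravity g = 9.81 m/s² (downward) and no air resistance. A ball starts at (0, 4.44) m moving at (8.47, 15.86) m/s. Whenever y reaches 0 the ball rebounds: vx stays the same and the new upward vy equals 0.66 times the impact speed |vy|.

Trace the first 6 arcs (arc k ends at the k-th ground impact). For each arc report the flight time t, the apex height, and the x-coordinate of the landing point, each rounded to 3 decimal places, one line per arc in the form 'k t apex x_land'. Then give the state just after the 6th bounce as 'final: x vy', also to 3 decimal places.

Arc 1: start y=4.440, vy=15.860 → t=3.493, apex=17.261, x_land=29.582, impact vy=-18.403
  bounce: vy ← 0.66·18.403 = 12.146
Arc 2: start y=0.000, vy=12.146 → t=2.476, apex=7.519, x_land=50.556, impact vy=-12.146
  bounce: vy ← 0.66·12.146 = 8.016
Arc 3: start y=0.000, vy=8.016 → t=1.634, apex=3.275, x_land=64.398, impact vy=-8.016
  bounce: vy ← 0.66·8.016 = 5.291
Arc 4: start y=0.000, vy=5.291 → t=1.079, apex=1.427, x_land=73.534, impact vy=-5.291
  bounce: vy ← 0.66·5.291 = 3.492
Arc 5: start y=0.000, vy=3.492 → t=0.712, apex=0.621, x_land=79.564, impact vy=-3.492
  bounce: vy ← 0.66·3.492 = 2.305
Arc 6: start y=0.000, vy=2.305 → t=0.470, apex=0.271, x_land=83.543, impact vy=-2.305
  bounce: vy ← 0.66·2.305 = 1.521

1 3.493 17.261 29.582
2 2.476 7.519 50.556
3 1.634 3.275 64.398
4 1.079 1.427 73.534
5 0.712 0.621 79.564
6 0.470 0.271 83.543
final: 83.543 1.521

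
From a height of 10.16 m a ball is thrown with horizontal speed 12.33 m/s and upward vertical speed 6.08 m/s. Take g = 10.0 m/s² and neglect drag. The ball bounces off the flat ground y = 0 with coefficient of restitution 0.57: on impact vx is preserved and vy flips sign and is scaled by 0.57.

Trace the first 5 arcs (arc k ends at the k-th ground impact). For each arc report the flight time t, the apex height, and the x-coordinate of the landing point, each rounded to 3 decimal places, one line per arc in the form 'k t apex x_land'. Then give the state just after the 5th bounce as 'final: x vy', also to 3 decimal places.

Arc 1: start y=10.160, vy=6.080 → t=2.158, apex=12.008, x_land=26.605, impact vy=-15.497
  bounce: vy ← 0.57·15.497 = 8.833
Arc 2: start y=0.000, vy=8.833 → t=1.767, apex=3.902, x_land=48.388, impact vy=-8.833
  bounce: vy ← 0.57·8.833 = 5.035
Arc 3: start y=0.000, vy=5.035 → t=1.007, apex=1.268, x_land=60.805, impact vy=-5.035
  bounce: vy ← 0.57·5.035 = 2.870
Arc 4: start y=0.000, vy=2.870 → t=0.574, apex=0.412, x_land=67.882, impact vy=-2.870
  bounce: vy ← 0.57·2.870 = 1.636
Arc 5: start y=0.000, vy=1.636 → t=0.327, apex=0.134, x_land=71.916, impact vy=-1.636
  bounce: vy ← 0.57·1.636 = 0.932

1 2.158 12.008 26.605
2 1.767 3.902 48.388
3 1.007 1.268 60.805
4 0.574 0.412 67.882
5 0.327 0.134 71.916
final: 71.916 0.932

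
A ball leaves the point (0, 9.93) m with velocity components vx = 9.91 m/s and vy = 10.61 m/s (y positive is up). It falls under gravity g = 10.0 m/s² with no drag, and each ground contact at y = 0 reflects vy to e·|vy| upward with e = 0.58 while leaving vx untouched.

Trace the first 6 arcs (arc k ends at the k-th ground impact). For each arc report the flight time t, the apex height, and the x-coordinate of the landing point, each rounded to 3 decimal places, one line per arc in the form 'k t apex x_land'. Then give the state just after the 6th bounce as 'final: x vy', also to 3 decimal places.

Arc 1: start y=9.930, vy=10.610 → t=2.825, apex=15.559, x_land=27.996, impact vy=-17.640
  bounce: vy ← 0.58·17.640 = 10.231
Arc 2: start y=0.000, vy=10.231 → t=2.046, apex=5.234, x_land=48.274, impact vy=-10.231
  bounce: vy ← 0.58·10.231 = 5.934
Arc 3: start y=0.000, vy=5.934 → t=1.187, apex=1.761, x_land=60.036, impact vy=-5.934
  bounce: vy ← 0.58·5.934 = 3.442
Arc 4: start y=0.000, vy=3.442 → t=0.688, apex=0.592, x_land=66.857, impact vy=-3.442
  bounce: vy ← 0.58·3.442 = 1.996
Arc 5: start y=0.000, vy=1.996 → t=0.399, apex=0.199, x_land=70.814, impact vy=-1.996
  bounce: vy ← 0.58·1.996 = 1.158
Arc 6: start y=0.000, vy=1.158 → t=0.232, apex=0.067, x_land=73.109, impact vy=-1.158
  bounce: vy ← 0.58·1.158 = 0.672

1 2.825 15.559 27.996
2 2.046 5.234 48.274
3 1.187 1.761 60.036
4 0.688 0.592 66.857
5 0.399 0.199 70.814
6 0.232 0.067 73.109
final: 73.109 0.672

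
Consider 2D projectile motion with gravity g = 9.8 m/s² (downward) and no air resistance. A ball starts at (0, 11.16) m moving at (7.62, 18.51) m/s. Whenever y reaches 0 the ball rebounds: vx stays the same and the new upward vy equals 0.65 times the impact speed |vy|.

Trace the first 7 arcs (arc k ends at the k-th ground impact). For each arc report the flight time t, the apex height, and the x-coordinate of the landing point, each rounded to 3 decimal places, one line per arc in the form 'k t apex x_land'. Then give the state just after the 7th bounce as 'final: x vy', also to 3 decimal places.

1 4.306 28.641 32.815
2 3.143 12.101 56.764
3 2.043 5.113 72.331
4 1.328 2.160 82.450
5 0.863 0.913 89.027
6 0.561 0.386 93.302
7 0.365 0.163 96.081
final: 96.081 1.161

Arc 1: start y=11.160, vy=18.510 → t=4.306, apex=28.641, x_land=32.815, impact vy=-23.693
  bounce: vy ← 0.65·23.693 = 15.400
Arc 2: start y=0.000, vy=15.400 → t=3.143, apex=12.101, x_land=56.764, impact vy=-15.400
  bounce: vy ← 0.65·15.400 = 10.010
Arc 3: start y=0.000, vy=10.010 → t=2.043, apex=5.113, x_land=72.331, impact vy=-10.010
  bounce: vy ← 0.65·10.010 = 6.507
Arc 4: start y=0.000, vy=6.507 → t=1.328, apex=2.160, x_land=82.450, impact vy=-6.507
  bounce: vy ← 0.65·6.507 = 4.229
Arc 5: start y=0.000, vy=4.229 → t=0.863, apex=0.913, x_land=89.027, impact vy=-4.229
  bounce: vy ← 0.65·4.229 = 2.749
Arc 6: start y=0.000, vy=2.749 → t=0.561, apex=0.386, x_land=93.302, impact vy=-2.749
  bounce: vy ← 0.65·2.749 = 1.787
Arc 7: start y=0.000, vy=1.787 → t=0.365, apex=0.163, x_land=96.081, impact vy=-1.787
  bounce: vy ← 0.65·1.787 = 1.161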